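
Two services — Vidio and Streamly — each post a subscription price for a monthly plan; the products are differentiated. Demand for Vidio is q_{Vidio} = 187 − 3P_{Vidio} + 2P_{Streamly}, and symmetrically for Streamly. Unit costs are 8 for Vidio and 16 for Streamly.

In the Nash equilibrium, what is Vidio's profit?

Vidio's profit: π = (P_{Vidio} − 8)(187 − 3P_{Vidio} + 2P_{Streamly}).
∂π/∂P_{Vidio} = 211 − 6P_{Vidio} + 2P_{Streamly} = 0 ⇒ P_{Vidio} = 211/6 + (1/3)P_{Streamly}.
Similarly P_{Streamly} = 235/6 + (1/3)P_{Vidio}.
Plugging P_{Streamly} into Vidio's best response: P_{Vidio} = 211/6 + (1/3)(235/6 + (1/3)P_{Vidio}) ⇒ (8/9)P_{Vidio} = 434/9, so P_{Vidio} = 54.25.
Then P_{Streamly} = 235/6 + (1/3)·54.25 = 57.25.
q_{Vidio} = 187 − 3·54.25 + 2·57.25 = 138.75.
Profit = (54.25 − 8)·138.75 = 6417.1875.

6417.1875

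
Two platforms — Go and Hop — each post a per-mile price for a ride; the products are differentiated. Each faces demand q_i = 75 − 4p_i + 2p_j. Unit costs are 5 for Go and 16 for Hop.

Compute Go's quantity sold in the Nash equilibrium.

Go's profit: π = (p_{Go} − 5)(75 − 4p_{Go} + 2p_{Hop}).
∂π/∂p_{Go} = 95 − 8p_{Go} + 2p_{Hop} = 0 ⇒ p_{Go} = 11.875 + 0.25p_{Hop}.
Similarly p_{Hop} = 17.375 + 0.25p_{Go}.
Solving the two reaction functions simultaneously: (1 − (0.25)(0.25))p_{Go} = 11.875 + 0.25·17.375, so 0.9375p_{Go} = 519/32 and p_{Go} = 17.3.
Then p_{Hop} = 17.375 + 0.25·17.3 = 21.7.
q_{Go} = 75 − 4·17.3 + 2·21.7 = 49.2.

49.2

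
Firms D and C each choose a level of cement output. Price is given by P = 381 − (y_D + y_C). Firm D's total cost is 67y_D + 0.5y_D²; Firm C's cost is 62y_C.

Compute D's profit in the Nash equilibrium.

Firm D's profit: π = y_D(381 − (y_D + y_C)) − 67y_D − 0.5y_D².
∂π/∂y_D = 314 − 3y_D − y_C = 0, so y_D = 314/3 − (1/3)y_C.
For C: ∂π/∂y_C = 319 − 2y_C − y_D = 0 ⇒ y_C = 159.5 − 0.5y_D.
Solving the two reaction functions simultaneously: (1 − (−1/3)(−0.5))y_D = 314/3 − (1/3)·159.5, so (5/6)y_D = 51.5 and y_D = 61.8.
Then y_C = 159.5 − 0.5·61.8 = 128.6.
Price P = 381 − 190.4 = 190.6.
D's profit: (190.6 − 67)·61.8 − 0.5(61.8)² = 5728.86.

5728.86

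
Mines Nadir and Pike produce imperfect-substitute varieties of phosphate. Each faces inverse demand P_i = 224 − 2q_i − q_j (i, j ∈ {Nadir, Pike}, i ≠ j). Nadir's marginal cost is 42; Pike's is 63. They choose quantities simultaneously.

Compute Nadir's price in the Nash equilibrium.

Mine Nadir's profit: π = q_{Nadir}(224 − 2q_{Nadir} − q_{Pike}) − 42q_{Nadir}.
∂π/∂q_{Nadir} = 182 − 4q_{Nadir} − q_{Pike} = 0 ⇒ q_{Nadir} = 45.5 − 0.25q_{Pike}.
Similarly q_{Pike} = 40.25 − 0.25q_{Nadir}.
Substituting the second reaction function into the first: q_{Nadir} = 45.5 − 0.25(40.25 − 0.25q_{Nadir}), which gives 0.9375q_{Nadir} = 35.4375 ⇒ q_{Nadir} = 37.8.
Then q_{Pike} = 40.25 − 0.25·37.8 = 30.8.
P_{Nadir} = 224 − 2·37.8 − 30.8 = 117.6.

117.6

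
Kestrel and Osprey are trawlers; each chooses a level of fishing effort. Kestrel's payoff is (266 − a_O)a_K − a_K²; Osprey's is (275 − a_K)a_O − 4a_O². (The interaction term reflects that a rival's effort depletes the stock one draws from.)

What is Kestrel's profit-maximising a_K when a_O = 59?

103.5

Expanding Kestrel's payoff: 266a_K − a_Oa_K − a_K².
∂π/∂a_K = 266 − a_O − 2a_K = 0, so a_K = 133 − 0.5a_O.
At a_O = 59: a_K = 133 − 0.5·59 = 103.5.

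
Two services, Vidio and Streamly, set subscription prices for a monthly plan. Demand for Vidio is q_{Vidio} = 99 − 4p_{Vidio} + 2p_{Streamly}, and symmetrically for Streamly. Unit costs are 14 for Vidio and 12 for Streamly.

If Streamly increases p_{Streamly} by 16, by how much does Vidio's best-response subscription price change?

4

Vidio's profit: π = (p_{Vidio} − 14)(99 − 4p_{Vidio} + 2p_{Streamly}).
∂π/∂p_{Vidio} = 155 − 8p_{Vidio} + 2p_{Streamly} = 0 ⇒ p_{Vidio} = 19.375 + 0.25p_{Streamly}.
The reaction-function slope is 0.25, so a 16-unit rise in p_{Streamly} moves p_{Vidio} by 0.25 × 16 = 4. Vidio's best response rises — the actions are strategic complements.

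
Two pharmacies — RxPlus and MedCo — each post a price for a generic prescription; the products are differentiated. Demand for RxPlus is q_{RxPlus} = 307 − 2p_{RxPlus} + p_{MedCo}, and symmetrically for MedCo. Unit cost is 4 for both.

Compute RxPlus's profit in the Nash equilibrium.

20402

RxPlus's profit: π = (p_{RxPlus} − 4)(307 − 2p_{RxPlus} + p_{MedCo}).
∂π/∂p_{RxPlus} = 315 − 4p_{RxPlus} + p_{MedCo} = 0 ⇒ p_{RxPlus} = 78.75 + 0.25p_{MedCo}.
Setting p_{RxPlus} = p_{MedCo} in the reaction function: p_{RxPlus} = 78.75 + 0.25p_{RxPlus}, so p_{RxPlus} = 78.75 / 0.75 = 105.
q_{RxPlus} = 307 − 2·105 + 105 = 202.
Profit = (105 − 4)·202 = 20402.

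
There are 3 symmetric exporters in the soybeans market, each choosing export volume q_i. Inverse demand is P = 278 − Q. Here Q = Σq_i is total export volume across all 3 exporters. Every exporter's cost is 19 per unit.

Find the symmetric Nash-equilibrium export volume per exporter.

64.75

A representative exporter's profit is π_i = q_i(278 − Q) − 19q_i, with Q = q_i + Σ_{j≠i} q_j.
First-order condition: 259 − 2q_i − Σ_{j≠i} q_j = 0.
With identical exporters, set every q_j = q: then 259 − 2q − 2q = 0, i.e. q = 259/4 = 64.75.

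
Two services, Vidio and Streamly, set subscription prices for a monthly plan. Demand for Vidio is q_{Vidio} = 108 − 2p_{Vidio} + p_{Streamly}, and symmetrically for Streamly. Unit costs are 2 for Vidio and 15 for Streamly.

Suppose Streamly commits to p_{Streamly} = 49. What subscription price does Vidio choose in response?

Vidio's profit: π = (p_{Vidio} − 2)(108 − 2p_{Vidio} + p_{Streamly}).
∂π/∂p_{Vidio} = 112 − 4p_{Vidio} + p_{Streamly} = 0 ⇒ p_{Vidio} = 28 + 0.25p_{Streamly}.
At p_{Streamly} = 49: p_{Vidio} = 28 + 0.25·49 = 40.25.

40.25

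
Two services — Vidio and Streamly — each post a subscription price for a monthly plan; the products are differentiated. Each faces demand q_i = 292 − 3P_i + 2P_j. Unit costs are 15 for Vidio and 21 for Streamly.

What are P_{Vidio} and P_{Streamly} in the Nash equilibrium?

85.375, 87.625

Vidio's profit: π = (P_{Vidio} − 15)(292 − 3P_{Vidio} + 2P_{Streamly}).
∂π/∂P_{Vidio} = 337 − 6P_{Vidio} + 2P_{Streamly} = 0 ⇒ P_{Vidio} = 337/6 + (1/3)P_{Streamly}.
Similarly P_{Streamly} = 355/6 + (1/3)P_{Vidio}.
Solving the two reaction functions simultaneously: (1 − (1/3)(1/3))P_{Vidio} = 337/6 + (1/3)·(355/6), so (8/9)P_{Vidio} = 683/9 and P_{Vidio} = 85.375.
Then P_{Streamly} = 355/6 + (1/3)·85.375 = 87.625.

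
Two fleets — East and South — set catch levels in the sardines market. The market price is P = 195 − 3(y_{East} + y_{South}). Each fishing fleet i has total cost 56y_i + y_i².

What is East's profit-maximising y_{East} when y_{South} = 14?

12.125

Fishing fleet East's profit: π = y_{East}(195 − 3(y_{East} + y_{South})) − 56y_{East} − y_{East}².
∂π/∂y_{East} = 139 − 8y_{East} − 3y_{South} = 0, so y_{East} = 17.375 − 0.375y_{South}.
At y_{South} = 14: y_{East} = 17.375 − 0.375·14 = 12.125.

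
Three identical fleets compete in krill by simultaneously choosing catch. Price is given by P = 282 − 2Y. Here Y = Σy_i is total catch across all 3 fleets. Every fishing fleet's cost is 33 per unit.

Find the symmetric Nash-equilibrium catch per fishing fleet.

A representative fishing fleet's profit is π_i = y_i(282 − 2Y) − 33y_i, with Y = y_i + Σ_{j≠i} y_j.
First-order condition: 249 − 4y_i − 2Σ_{j≠i} y_j = 0.
In a symmetric equilibrium every fishing fleet chooses the same y, so Σ_{j≠i} y_j = 2y. The condition becomes 249 − 8y = 0, giving y = 249/8 = 31.125.

31.125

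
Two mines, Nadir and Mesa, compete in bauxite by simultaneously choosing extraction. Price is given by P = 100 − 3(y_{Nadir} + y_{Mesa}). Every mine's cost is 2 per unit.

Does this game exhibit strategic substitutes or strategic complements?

strategic substitutes

Mine Nadir's profit: π = y_{Nadir}(100 − 3(y_{Nadir} + y_{Mesa})) − 2y_{Nadir}.
∂π/∂y_{Nadir} = 98 − 6y_{Nadir} − 3y_{Mesa} = 0, so y_{Nadir} = 49/3 − 0.5y_{Mesa}.
The best-response slope dy_{Nadir}/dy_{Mesa} = −0.5 < 0: the reaction function is downward-sloping, so the choices are strategic substitutes.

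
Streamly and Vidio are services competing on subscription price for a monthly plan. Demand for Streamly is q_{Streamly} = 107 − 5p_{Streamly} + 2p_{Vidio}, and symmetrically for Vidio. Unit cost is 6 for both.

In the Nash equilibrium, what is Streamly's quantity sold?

Streamly's profit: π = (p_{Streamly} − 6)(107 − 5p_{Streamly} + 2p_{Vidio}).
∂π/∂p_{Streamly} = 137 − 10p_{Streamly} + 2p_{Vidio} = 0 ⇒ p_{Streamly} = 13.7 + 0.2p_{Vidio}.
Setting p_{Streamly} = p_{Vidio} in the reaction function: p_{Streamly} = 13.7 + 0.2p_{Streamly}, so p_{Streamly} = 13.7 / 0.8 = 17.125.
q_{Streamly} = 107 − 5·17.125 + 2·17.125 = 55.625.

55.625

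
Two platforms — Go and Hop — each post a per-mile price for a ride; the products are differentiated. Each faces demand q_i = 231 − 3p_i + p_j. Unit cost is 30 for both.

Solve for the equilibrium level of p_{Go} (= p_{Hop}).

64.2

Go's profit: π = (p_{Go} − 30)(231 − 3p_{Go} + p_{Hop}).
∂π/∂p_{Go} = 321 − 6p_{Go} + p_{Hop} = 0 ⇒ p_{Go} = 53.5 + (1/6)p_{Hop}.
Setting p_{Go} = p_{Hop} in the reaction function: p_{Go} = 53.5 + (1/6)p_{Go}, so p_{Go} = 53.5 / (5/6) = 64.2.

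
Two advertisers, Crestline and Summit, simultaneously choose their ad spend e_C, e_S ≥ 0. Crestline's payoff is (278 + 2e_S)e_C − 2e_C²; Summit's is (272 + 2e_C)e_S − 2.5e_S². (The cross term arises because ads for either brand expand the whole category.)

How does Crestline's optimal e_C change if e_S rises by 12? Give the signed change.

6

Expanding Crestline's payoff: 278e_C + 2e_Se_C − 2e_C².
∂π/∂e_C = 278 + 2e_S − 4e_C = 0, so e_C = 69.5 + 0.5e_S.
The reaction-function slope is 0.5, so a 12-unit rise in e_S moves e_C by 0.5 × 12 = 6. Crestline's best response rises — the actions are strategic complements.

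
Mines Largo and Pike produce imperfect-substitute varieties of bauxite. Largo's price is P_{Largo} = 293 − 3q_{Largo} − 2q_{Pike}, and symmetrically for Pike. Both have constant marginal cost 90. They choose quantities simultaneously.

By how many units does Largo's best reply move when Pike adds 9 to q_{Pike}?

Mine Largo's profit: π = q_{Largo}(293 − 3q_{Largo} − 2q_{Pike}) − 90q_{Largo}.
∂π/∂q_{Largo} = 203 − 6q_{Largo} − 2q_{Pike} = 0 ⇒ q_{Largo} = 203/6 − (1/3)q_{Pike}.
The reaction-function slope is −1/3, so a 9-unit rise in q_{Pike} moves q_{Largo} by −1/3 × 9 = −3. Largo's best response falls — the actions are strategic substitutes.

-3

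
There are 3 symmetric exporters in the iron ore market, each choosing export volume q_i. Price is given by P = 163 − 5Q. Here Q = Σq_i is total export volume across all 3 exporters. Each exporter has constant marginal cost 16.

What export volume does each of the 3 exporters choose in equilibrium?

7.35

A representative exporter's profit is π_i = q_i(163 − 5Q) − 16q_i, with Q = q_i + Σ_{j≠i} q_j.
First-order condition: 147 − 10q_i − 5Σ_{j≠i} q_j = 0.
Imposing symmetry (q_j = q for all j) turns Σ_{j≠i} q_j into 2q, so 147 = 20q and q = 7.35.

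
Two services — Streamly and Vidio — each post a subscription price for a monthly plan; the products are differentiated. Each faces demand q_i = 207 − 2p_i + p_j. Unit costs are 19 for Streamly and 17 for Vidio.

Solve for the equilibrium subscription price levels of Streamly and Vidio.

81.4, 80.6

Streamly's profit: π = (p_{Streamly} − 19)(207 − 2p_{Streamly} + p_{Vidio}).
∂π/∂p_{Streamly} = 245 − 4p_{Streamly} + p_{Vidio} = 0 ⇒ p_{Streamly} = 61.25 + 0.25p_{Vidio}.
Similarly p_{Vidio} = 60.25 + 0.25p_{Streamly}.
Substituting the second reaction function into the first: p_{Streamly} = 61.25 + 0.25(60.25 + 0.25p_{Streamly}), which gives 0.9375p_{Streamly} = 76.3125 ⇒ p_{Streamly} = 81.4.
Then p_{Vidio} = 60.25 + 0.25·81.4 = 80.6.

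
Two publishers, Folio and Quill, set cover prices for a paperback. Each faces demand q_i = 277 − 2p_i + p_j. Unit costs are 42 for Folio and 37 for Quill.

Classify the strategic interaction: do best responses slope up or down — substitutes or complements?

Folio's profit: π = (p_{Folio} − 42)(277 − 2p_{Folio} + p_{Quill}).
∂π/∂p_{Folio} = 361 − 4p_{Folio} + p_{Quill} = 0 ⇒ p_{Folio} = 90.25 + 0.25p_{Quill}.
The best-response slope dp_{Folio}/dp_{Quill} = 0.25 > 0: the reaction function is upward-sloping, so the choices are strategic complements.

strategic complements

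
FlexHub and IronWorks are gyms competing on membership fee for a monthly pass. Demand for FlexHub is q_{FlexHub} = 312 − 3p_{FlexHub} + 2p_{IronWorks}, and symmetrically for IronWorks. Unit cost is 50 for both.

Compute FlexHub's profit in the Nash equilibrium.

12870.75

FlexHub's profit: π = (p_{FlexHub} − 50)(312 − 3p_{FlexHub} + 2p_{IronWorks}).
∂π/∂p_{FlexHub} = 462 − 6p_{FlexHub} + 2p_{IronWorks} = 0 ⇒ p_{FlexHub} = 77 + (1/3)p_{IronWorks}.
By symmetry p_{IronWorks} = p_{FlexHub}; substituting into the reaction function, (2/3)p_{FlexHub} = 77 and p_{FlexHub} = 115.5.
q_{FlexHub} = 312 − 3·115.5 + 2·115.5 = 196.5.
Profit = (115.5 − 50)·196.5 = 12870.75.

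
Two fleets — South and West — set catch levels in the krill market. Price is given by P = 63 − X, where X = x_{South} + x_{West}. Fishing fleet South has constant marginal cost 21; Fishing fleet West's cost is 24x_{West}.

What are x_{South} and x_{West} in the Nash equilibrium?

15, 12

Fishing fleet South's profit: π = x_{South}(63 − (x_{South} + x_{West})) − 21x_{South}.
∂π/∂x_{South} = 42 − 2x_{South} − x_{West} = 0, so x_{South} = 21 − 0.5x_{West}.
By the same steps for West: x_{West} = 19.5 − 0.5x_{South}.
Plugging x_{West} into South's best response: x_{South} = 21 − 0.5(19.5 − 0.5x_{South}) ⇒ 0.75x_{South} = 11.25, so x_{South} = 15.
Then x_{West} = 19.5 − 0.5·15 = 12.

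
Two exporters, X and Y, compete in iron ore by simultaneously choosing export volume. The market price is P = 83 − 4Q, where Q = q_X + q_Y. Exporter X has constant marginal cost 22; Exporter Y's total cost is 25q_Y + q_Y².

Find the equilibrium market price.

Exporter X's profit: π = q_X(83 − 4(q_X + q_Y)) − 22q_X.
∂π/∂q_X = 61 − 8q_X − 4q_Y = 0, so q_X = 7.625 − 0.5q_Y.
For Y: ∂π/∂q_Y = 58 − 10q_Y − 4q_X = 0 ⇒ q_Y = 5.8 − 0.4q_X.
Plugging q_Y into X's best response: q_X = 7.625 − 0.5(5.8 − 0.4q_X) ⇒ 0.8q_X = 4.725, so q_X = 189/32.
Then q_Y = 5.8 − 0.4·(189/32) = 3.4375.
Equilibrium price: P = 83 − 4·(299/32) = 45.625.

45.625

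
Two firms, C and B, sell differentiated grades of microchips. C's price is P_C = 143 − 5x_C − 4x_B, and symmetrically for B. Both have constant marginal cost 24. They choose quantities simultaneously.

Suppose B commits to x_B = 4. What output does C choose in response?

Firm C's profit: π = x_C(143 − 5x_C − 4x_B) − 24x_C.
∂π/∂x_C = 119 − 10x_C − 4x_B = 0 ⇒ x_C = 11.9 − 0.4x_B.
At x_B = 4: x_C = 11.9 − 0.4·4 = 10.3.

10.3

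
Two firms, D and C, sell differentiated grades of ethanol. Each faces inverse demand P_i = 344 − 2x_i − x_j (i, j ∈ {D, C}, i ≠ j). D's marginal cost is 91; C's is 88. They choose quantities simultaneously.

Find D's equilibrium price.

Firm D's profit: π = x_D(344 − 2x_D − x_C) − 91x_D.
∂π/∂x_D = 253 − 4x_D − x_C = 0 ⇒ x_D = 63.25 − 0.25x_C.
Similarly x_C = 64 − 0.25x_D.
Solving the two reaction functions simultaneously: (1 − (−0.25)(−0.25))x_D = 63.25 − 0.25·64, so 0.9375x_D = 47.25 and x_D = 50.4.
Then x_C = 64 − 0.25·50.4 = 51.4.
P_D = 344 − 2·50.4 − 51.4 = 191.8.

191.8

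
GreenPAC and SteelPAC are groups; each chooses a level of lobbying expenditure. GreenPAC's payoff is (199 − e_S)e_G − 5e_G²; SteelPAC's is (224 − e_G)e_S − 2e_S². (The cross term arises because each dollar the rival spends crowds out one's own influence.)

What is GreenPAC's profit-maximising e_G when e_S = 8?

Expanding GreenPAC's payoff: 199e_G − e_Se_G − 5e_G².
∂π/∂e_G = 199 − e_S − 10e_G = 0, so e_G = 19.9 − 0.1e_S.
At e_S = 8: e_G = 19.9 − 0.1·8 = 19.1.

19.1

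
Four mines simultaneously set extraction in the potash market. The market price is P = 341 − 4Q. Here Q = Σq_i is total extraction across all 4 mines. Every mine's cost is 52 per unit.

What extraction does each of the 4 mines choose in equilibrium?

A representative mine's profit is π_i = q_i(341 − 4Q) − 52q_i, with Q = q_i + Σ_{j≠i} q_j.
First-order condition: 289 − 8q_i − 4Σ_{j≠i} q_j = 0.
Imposing symmetry (q_j = q for all j) turns Σ_{j≠i} q_j into 3q, so 289 = 20q and q = 14.45.

14.45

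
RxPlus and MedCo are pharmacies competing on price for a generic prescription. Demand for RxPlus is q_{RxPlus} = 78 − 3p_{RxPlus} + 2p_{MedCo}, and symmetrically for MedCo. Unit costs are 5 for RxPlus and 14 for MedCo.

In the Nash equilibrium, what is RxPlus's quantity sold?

RxPlus's profit: π = (p_{RxPlus} − 5)(78 − 3p_{RxPlus} + 2p_{MedCo}).
∂π/∂p_{RxPlus} = 93 − 6p_{RxPlus} + 2p_{MedCo} = 0 ⇒ p_{RxPlus} = 15.5 + (1/3)p_{MedCo}.
Similarly p_{MedCo} = 20 + (1/3)p_{RxPlus}.
Plugging p_{MedCo} into RxPlus's best response: p_{RxPlus} = 15.5 + (1/3)(20 + (1/3)p_{RxPlus}) ⇒ (8/9)p_{RxPlus} = 133/6, so p_{RxPlus} = 24.9375.
Then p_{MedCo} = 20 + (1/3)·24.9375 = 28.3125.
q_{RxPlus} = 78 − 3·24.9375 + 2·28.3125 = 59.8125.

59.8125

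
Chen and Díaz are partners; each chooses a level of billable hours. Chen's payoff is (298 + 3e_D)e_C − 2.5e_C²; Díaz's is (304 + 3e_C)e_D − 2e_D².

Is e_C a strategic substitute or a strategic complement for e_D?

Expanding Chen's payoff: 298e_C + 3e_De_C − 2.5e_C².
∂π/∂e_C = 298 + 3e_D − 5e_C = 0, so e_C = 59.6 + 0.6e_D.
The best-response slope de_C/de_D = 0.6 > 0: the reaction function is upward-sloping, so the choices are strategic complements.

strategic complements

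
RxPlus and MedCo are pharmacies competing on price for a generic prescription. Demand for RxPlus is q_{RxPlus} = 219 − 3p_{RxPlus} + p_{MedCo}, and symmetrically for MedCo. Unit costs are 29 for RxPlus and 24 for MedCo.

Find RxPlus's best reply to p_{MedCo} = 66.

RxPlus's profit: π = (p_{RxPlus} − 29)(219 − 3p_{RxPlus} + p_{MedCo}).
∂π/∂p_{RxPlus} = 306 − 6p_{RxPlus} + p_{MedCo} = 0 ⇒ p_{RxPlus} = 51 + (1/6)p_{MedCo}.
At p_{MedCo} = 66: p_{RxPlus} = 51 + (1/6)·66 = 62.

62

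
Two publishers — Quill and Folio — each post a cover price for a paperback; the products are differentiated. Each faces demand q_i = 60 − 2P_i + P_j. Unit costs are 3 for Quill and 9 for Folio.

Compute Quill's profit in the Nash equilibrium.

Quill's profit: π = (P_{Quill} − 3)(60 − 2P_{Quill} + P_{Folio}).
∂π/∂P_{Quill} = 66 − 4P_{Quill} + P_{Folio} = 0 ⇒ P_{Quill} = 16.5 + 0.25P_{Folio}.
Similarly P_{Folio} = 19.5 + 0.25P_{Quill}.
Substituting the second reaction function into the first: P_{Quill} = 16.5 + 0.25(19.5 + 0.25P_{Quill}), which gives 0.9375P_{Quill} = 21.375 ⇒ P_{Quill} = 22.8.
Then P_{Folio} = 19.5 + 0.25·22.8 = 25.2.
q_{Quill} = 60 − 2·22.8 + 25.2 = 39.6.
Profit = (22.8 − 3)·39.6 = 784.08.

784.08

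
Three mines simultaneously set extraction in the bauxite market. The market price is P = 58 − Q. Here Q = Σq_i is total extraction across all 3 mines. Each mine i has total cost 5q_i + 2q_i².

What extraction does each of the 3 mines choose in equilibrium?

6.625

A representative mine's profit is π_i = q_i(58 − Q) − 5q_i − 2q_i², with Q = q_i + Σ_{j≠i} q_j.
First-order condition: 53 − 6q_i − Σ_{j≠i} q_j = 0.
In a symmetric equilibrium every mine chooses the same q, so Σ_{j≠i} q_j = 2q. The condition becomes 53 − 8q = 0, giving q = 53/8 = 6.625.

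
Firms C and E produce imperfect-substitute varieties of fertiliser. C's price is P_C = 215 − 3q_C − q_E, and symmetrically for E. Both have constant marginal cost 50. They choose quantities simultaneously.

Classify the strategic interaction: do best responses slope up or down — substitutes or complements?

strategic substitutes

Firm C's profit: π = q_C(215 − 3q_C − q_E) − 50q_C.
∂π/∂q_C = 165 − 6q_C − q_E = 0 ⇒ q_C = 27.5 − (1/6)q_E.
The best-response slope dq_C/dq_E = −1/6 < 0: the reaction function is downward-sloping, so the choices are strategic substitutes.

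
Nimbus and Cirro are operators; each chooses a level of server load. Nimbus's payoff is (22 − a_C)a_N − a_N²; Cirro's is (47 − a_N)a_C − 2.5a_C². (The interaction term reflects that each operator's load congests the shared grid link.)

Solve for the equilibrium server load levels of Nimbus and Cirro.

7, 8

Expanding Nimbus's payoff: 22a_N − a_Ca_N − a_N².
∂π/∂a_N = 22 − a_C − 2a_N = 0, so a_N = 11 − 0.5a_C.
Likewise for Cirro: a_C = 9.4 − 0.2a_N.
Substituting the second reaction function into the first: a_N = 11 − 0.5(9.4 − 0.2a_N), which gives 0.9a_N = 6.3 ⇒ a_N = 7.
Then a_C = 9.4 − 0.2·7 = 8.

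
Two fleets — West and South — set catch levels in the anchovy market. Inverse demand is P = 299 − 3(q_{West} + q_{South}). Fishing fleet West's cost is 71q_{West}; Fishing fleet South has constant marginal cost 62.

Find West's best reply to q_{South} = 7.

Fishing fleet West's profit: π = q_{West}(299 − 3(q_{West} + q_{South})) − 71q_{West}.
∂π/∂q_{West} = 228 − 6q_{West} − 3q_{South} = 0, so q_{West} = 38 − 0.5q_{South}.
At q_{South} = 7: q_{West} = 38 − 0.5·7 = 34.5.

34.5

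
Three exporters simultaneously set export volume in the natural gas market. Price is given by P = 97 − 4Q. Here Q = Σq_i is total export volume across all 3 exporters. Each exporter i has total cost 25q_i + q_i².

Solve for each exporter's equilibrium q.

A representative exporter's profit is π_i = q_i(97 − 4Q) − 25q_i − q_i², with Q = q_i + Σ_{j≠i} q_j.
First-order condition: 72 − 10q_i − 4Σ_{j≠i} q_j = 0.
With identical exporters, set every q_j = q: then 72 − 10q − 8q = 0, i.e. q = 72/18 = 4.

4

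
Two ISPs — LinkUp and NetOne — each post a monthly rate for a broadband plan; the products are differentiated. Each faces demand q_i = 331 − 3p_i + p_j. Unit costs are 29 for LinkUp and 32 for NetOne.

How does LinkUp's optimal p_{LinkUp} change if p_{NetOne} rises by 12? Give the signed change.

LinkUp's profit: π = (p_{LinkUp} − 29)(331 − 3p_{LinkUp} + p_{NetOne}).
∂π/∂p_{LinkUp} = 418 − 6p_{LinkUp} + p_{NetOne} = 0 ⇒ p_{LinkUp} = 209/3 + (1/6)p_{NetOne}.
The reaction-function slope is 1/6, so a 12-unit rise in p_{NetOne} moves p_{LinkUp} by 1/6 × 12 = 2. LinkUp's best response rises — the actions are strategic complements.

2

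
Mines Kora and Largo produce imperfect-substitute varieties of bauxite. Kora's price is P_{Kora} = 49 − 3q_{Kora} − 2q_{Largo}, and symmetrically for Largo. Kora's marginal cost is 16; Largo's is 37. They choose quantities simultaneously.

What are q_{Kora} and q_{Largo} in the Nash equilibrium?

Mine Kora's profit: π = q_{Kora}(49 − 3q_{Kora} − 2q_{Largo}) − 16q_{Kora}.
∂π/∂q_{Kora} = 33 − 6q_{Kora} − 2q_{Largo} = 0 ⇒ q_{Kora} = 5.5 − (1/3)q_{Largo}.
Similarly q_{Largo} = 2 − (1/3)q_{Kora}.
Solving the two reaction functions simultaneously: (1 − (−1/3)(−1/3))q_{Kora} = 5.5 − (1/3)·2, so (8/9)q_{Kora} = 29/6 and q_{Kora} = 5.4375.
Then q_{Largo} = 2 − (1/3)·5.4375 = 0.1875.

5.4375, 0.1875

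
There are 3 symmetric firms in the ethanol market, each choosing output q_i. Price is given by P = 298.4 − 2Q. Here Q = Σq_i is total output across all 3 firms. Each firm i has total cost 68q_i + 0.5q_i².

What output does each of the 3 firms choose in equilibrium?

25.6

A representative firm's profit is π_i = q_i(298.4 − 2Q) − 68q_i − 0.5q_i², with Q = q_i + Σ_{j≠i} q_j.
First-order condition: 230.4 − 5q_i − 2Σ_{j≠i} q_j = 0.
Imposing symmetry (q_j = q for all j) turns Σ_{j≠i} q_j into 2q, so 230.4 = 9q and q = 25.6.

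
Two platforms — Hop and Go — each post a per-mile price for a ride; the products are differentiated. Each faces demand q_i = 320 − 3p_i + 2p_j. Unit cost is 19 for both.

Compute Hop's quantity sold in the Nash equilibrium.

Hop's profit: π = (p_{Hop} − 19)(320 − 3p_{Hop} + 2p_{Go}).
∂π/∂p_{Hop} = 377 − 6p_{Hop} + 2p_{Go} = 0 ⇒ p_{Hop} = 377/6 + (1/3)p_{Go}.
By symmetry p_{Go} = p_{Hop}; substituting into the reaction function, (2/3)p_{Hop} = 377/6 and p_{Hop} = 94.25.
q_{Hop} = 320 − 3·94.25 + 2·94.25 = 225.75.

225.75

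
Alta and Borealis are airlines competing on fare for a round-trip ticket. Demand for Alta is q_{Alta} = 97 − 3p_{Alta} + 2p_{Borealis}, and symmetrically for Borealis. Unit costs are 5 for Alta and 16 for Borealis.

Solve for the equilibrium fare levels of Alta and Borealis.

30.0625, 34.1875

Alta's profit: π = (p_{Alta} − 5)(97 − 3p_{Alta} + 2p_{Borealis}).
∂π/∂p_{Alta} = 112 − 6p_{Alta} + 2p_{Borealis} = 0 ⇒ p_{Alta} = 56/3 + (1/3)p_{Borealis}.
Similarly p_{Borealis} = 145/6 + (1/3)p_{Alta}.
Plugging p_{Borealis} into Alta's best response: p_{Alta} = 56/3 + (1/3)(145/6 + (1/3)p_{Alta}) ⇒ (8/9)p_{Alta} = 481/18, so p_{Alta} = 30.0625.
Then p_{Borealis} = 145/6 + (1/3)·30.0625 = 34.1875.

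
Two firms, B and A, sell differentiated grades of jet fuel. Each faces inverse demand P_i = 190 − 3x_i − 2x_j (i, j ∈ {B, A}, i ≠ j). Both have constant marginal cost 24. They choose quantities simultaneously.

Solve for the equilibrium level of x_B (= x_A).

20.75

Firm B's profit: π = x_B(190 − 3x_B − 2x_A) − 24x_B.
∂π/∂x_B = 166 − 6x_B − 2x_A = 0 ⇒ x_B = 83/3 − (1/3)x_A.
The game is symmetric, so in equilibrium x_A = x_B: the reaction function gives (4/3)x_B = 83/3, hence x_B = 20.75.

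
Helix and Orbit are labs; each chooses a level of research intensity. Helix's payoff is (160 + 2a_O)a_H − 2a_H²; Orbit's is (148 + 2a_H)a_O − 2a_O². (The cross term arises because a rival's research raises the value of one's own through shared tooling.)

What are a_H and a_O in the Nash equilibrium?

Expanding Helix's payoff: 160a_H + 2a_Oa_H − 2a_H².
∂π/∂a_H = 160 + 2a_O − 4a_H = 0, so a_H = 40 + 0.5a_O.
Likewise for Orbit: a_O = 37 + 0.5a_H.
Plugging a_O into Helix's best response: a_H = 40 + 0.5(37 + 0.5a_H) ⇒ 0.75a_H = 58.5, so a_H = 78.
Then a_O = 37 + 0.5·78 = 76.

78, 76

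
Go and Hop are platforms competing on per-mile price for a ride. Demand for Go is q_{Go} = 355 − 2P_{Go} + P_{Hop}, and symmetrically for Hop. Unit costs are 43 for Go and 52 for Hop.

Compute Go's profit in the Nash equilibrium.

Go's profit: π = (P_{Go} − 43)(355 − 2P_{Go} + P_{Hop}).
∂π/∂P_{Go} = 441 − 4P_{Go} + P_{Hop} = 0 ⇒ P_{Go} = 110.25 + 0.25P_{Hop}.
Similarly P_{Hop} = 114.75 + 0.25P_{Go}.
Solving the two reaction functions simultaneously: (1 − (0.25)(0.25))P_{Go} = 110.25 + 0.25·114.75, so 0.9375P_{Go} = 138.9375 and P_{Go} = 148.2.
Then P_{Hop} = 114.75 + 0.25·148.2 = 151.8.
q_{Go} = 355 − 2·148.2 + 151.8 = 210.4.
Profit = (148.2 − 43)·210.4 = 22134.08.

22134.08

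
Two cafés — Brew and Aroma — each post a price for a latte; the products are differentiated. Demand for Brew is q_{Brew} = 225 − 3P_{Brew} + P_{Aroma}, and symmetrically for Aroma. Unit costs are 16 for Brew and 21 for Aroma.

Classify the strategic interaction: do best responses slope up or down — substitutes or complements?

strategic complements

Brew's profit: π = (P_{Brew} − 16)(225 − 3P_{Brew} + P_{Aroma}).
∂π/∂P_{Brew} = 273 − 6P_{Brew} + P_{Aroma} = 0 ⇒ P_{Brew} = 45.5 + (1/6)P_{Aroma}.
The best-response slope dP_{Brew}/dP_{Aroma} = 1/6 > 0: the reaction function is upward-sloping, so the choices are strategic complements.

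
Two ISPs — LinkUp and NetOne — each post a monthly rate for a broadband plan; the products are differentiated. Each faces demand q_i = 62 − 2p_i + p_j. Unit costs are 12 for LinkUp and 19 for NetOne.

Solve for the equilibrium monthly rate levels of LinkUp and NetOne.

29.6, 32.4

LinkUp's profit: π = (p_{LinkUp} − 12)(62 − 2p_{LinkUp} + p_{NetOne}).
∂π/∂p_{LinkUp} = 86 − 4p_{LinkUp} + p_{NetOne} = 0 ⇒ p_{LinkUp} = 21.5 + 0.25p_{NetOne}.
Similarly p_{NetOne} = 25 + 0.25p_{LinkUp}.
Plugging p_{NetOne} into LinkUp's best response: p_{LinkUp} = 21.5 + 0.25(25 + 0.25p_{LinkUp}) ⇒ 0.9375p_{LinkUp} = 27.75, so p_{LinkUp} = 29.6.
Then p_{NetOne} = 25 + 0.25·29.6 = 32.4.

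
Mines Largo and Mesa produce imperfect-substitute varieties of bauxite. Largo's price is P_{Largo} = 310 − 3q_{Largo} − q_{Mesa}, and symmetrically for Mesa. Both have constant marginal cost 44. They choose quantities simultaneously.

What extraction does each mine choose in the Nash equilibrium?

38

Mine Largo's profit: π = q_{Largo}(310 − 3q_{Largo} − q_{Mesa}) − 44q_{Largo}.
∂π/∂q_{Largo} = 266 − 6q_{Largo} − q_{Mesa} = 0 ⇒ q_{Largo} = 133/3 − (1/6)q_{Mesa}.
The game is symmetric, so in equilibrium q_{Mesa} = q_{Largo}: the reaction function gives (7/6)q_{Largo} = 133/3, hence q_{Largo} = 38.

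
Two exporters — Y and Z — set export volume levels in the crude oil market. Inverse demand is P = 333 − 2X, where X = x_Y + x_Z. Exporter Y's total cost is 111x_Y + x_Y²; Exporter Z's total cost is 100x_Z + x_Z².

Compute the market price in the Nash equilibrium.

219.25

Exporter Y's profit: π = x_Y(333 − 2(x_Y + x_Z)) − 111x_Y − x_Y².
∂π/∂x_Y = 222 − 6x_Y − 2x_Z = 0, so x_Y = 37 − (1/3)x_Z.
By the same steps for Z: x_Z = 233/6 − (1/3)x_Y.
Plugging x_Z into Y's best response: x_Y = 37 − (1/3)(233/6 − (1/3)x_Y) ⇒ (8/9)x_Y = 433/18, so x_Y = 27.0625.
Then x_Z = 233/6 − (1/3)·27.0625 = 29.8125.
Equilibrium price: P = 333 − 2·56.875 = 219.25.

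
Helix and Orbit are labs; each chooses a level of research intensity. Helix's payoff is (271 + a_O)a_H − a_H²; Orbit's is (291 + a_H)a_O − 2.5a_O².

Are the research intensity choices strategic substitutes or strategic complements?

strategic complements

Expanding Helix's payoff: 271a_H + a_Oa_H − a_H².
∂π/∂a_H = 271 + a_O − 2a_H = 0, so a_H = 135.5 + 0.5a_O.
The best-response slope da_H/da_O = 0.5 > 0: the reaction function is upward-sloping, so the choices are strategic complements.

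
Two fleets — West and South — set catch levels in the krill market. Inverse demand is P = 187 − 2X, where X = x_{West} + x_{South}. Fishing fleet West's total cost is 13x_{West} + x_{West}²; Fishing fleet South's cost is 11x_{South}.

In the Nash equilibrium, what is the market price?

Fishing fleet West's profit: π = x_{West}(187 − 2(x_{West} + x_{South})) − 13x_{West} − x_{West}².
∂π/∂x_{West} = 174 − 6x_{West} − 2x_{South} = 0, so x_{West} = 29 − (1/3)x_{South}.
For South: ∂π/∂x_{South} = 176 − 4x_{South} − 2x_{West} = 0 ⇒ x_{South} = 44 − 0.5x_{West}.
Plugging x_{South} into West's best response: x_{West} = 29 − (1/3)(44 − 0.5x_{West}) ⇒ (5/6)x_{West} = 43/3, so x_{West} = 17.2.
Then x_{South} = 44 − 0.5·17.2 = 35.4.
Equilibrium price: P = 187 − 2·52.6 = 81.8.

81.8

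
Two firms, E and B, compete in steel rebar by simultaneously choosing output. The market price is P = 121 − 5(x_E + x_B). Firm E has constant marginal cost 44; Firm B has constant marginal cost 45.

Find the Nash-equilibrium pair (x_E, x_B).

Firm E's profit: π = x_E(121 − 5(x_E + x_B)) − 44x_E.
∂π/∂x_E = 77 − 10x_E − 5x_B = 0, so x_E = 7.7 − 0.5x_B.
By the same steps for B: x_B = 7.6 − 0.5x_E.
Substituting the second reaction function into the first: x_E = 7.7 − 0.5(7.6 − 0.5x_E), which gives 0.75x_E = 3.9 ⇒ x_E = 5.2.
Then x_B = 7.6 − 0.5·5.2 = 5.

5.2, 5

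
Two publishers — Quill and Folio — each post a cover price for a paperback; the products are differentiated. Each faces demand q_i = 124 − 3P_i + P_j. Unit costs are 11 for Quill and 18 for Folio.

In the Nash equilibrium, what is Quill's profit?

Quill's profit: π = (P_{Quill} − 11)(124 − 3P_{Quill} + P_{Folio}).
∂π/∂P_{Quill} = 157 − 6P_{Quill} + P_{Folio} = 0 ⇒ P_{Quill} = 157/6 + (1/6)P_{Folio}.
Similarly P_{Folio} = 89/3 + (1/6)P_{Quill}.
Plugging P_{Folio} into Quill's best response: P_{Quill} = 157/6 + (1/6)(89/3 + (1/6)P_{Quill}) ⇒ (35/36)P_{Quill} = 280/9, so P_{Quill} = 32.
Then P_{Folio} = 89/3 + (1/6)·32 = 35.
q_{Quill} = 124 − 3·32 + 35 = 63.
Profit = (32 − 11)·63 = 1323.

1323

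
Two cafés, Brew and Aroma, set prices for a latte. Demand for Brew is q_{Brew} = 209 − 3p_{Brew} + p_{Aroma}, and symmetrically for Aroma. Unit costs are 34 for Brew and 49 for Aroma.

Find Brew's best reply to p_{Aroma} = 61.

62

Brew's profit: π = (p_{Brew} − 34)(209 − 3p_{Brew} + p_{Aroma}).
∂π/∂p_{Brew} = 311 − 6p_{Brew} + p_{Aroma} = 0 ⇒ p_{Brew} = 311/6 + (1/6)p_{Aroma}.
At p_{Aroma} = 61: p_{Brew} = 311/6 + (1/6)·61 = 62.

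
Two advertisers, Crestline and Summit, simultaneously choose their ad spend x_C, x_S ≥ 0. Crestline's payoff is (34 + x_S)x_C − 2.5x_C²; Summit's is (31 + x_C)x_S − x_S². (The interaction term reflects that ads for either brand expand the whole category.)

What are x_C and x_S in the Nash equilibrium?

Expanding Crestline's payoff: 34x_C + x_Sx_C − 2.5x_C².
∂π/∂x_C = 34 + x_S − 5x_C = 0, so x_C = 6.8 + 0.2x_S.
Likewise for Summit: x_S = 15.5 + 0.5x_C.
Solving the two reaction functions simultaneously: (1 − (0.2)(0.5))x_C = 6.8 + 0.2·15.5, so 0.9x_C = 9.9 and x_C = 11.
Then x_S = 15.5 + 0.5·11 = 21.

11, 21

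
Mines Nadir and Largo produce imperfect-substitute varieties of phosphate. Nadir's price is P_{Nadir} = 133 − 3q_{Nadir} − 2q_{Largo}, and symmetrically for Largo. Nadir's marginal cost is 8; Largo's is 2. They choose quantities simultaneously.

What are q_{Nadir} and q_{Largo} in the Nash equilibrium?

Mine Nadir's profit: π = q_{Nadir}(133 − 3q_{Nadir} − 2q_{Largo}) − 8q_{Nadir}.
∂π/∂q_{Nadir} = 125 − 6q_{Nadir} − 2q_{Largo} = 0 ⇒ q_{Nadir} = 125/6 − (1/3)q_{Largo}.
Similarly q_{Largo} = 131/6 − (1/3)q_{Nadir}.
Substituting the second reaction function into the first: q_{Nadir} = 125/6 − (1/3)(131/6 − (1/3)q_{Nadir}), which gives (8/9)q_{Nadir} = 122/9 ⇒ q_{Nadir} = 15.25.
Then q_{Largo} = 131/6 − (1/3)·15.25 = 16.75.

15.25, 16.75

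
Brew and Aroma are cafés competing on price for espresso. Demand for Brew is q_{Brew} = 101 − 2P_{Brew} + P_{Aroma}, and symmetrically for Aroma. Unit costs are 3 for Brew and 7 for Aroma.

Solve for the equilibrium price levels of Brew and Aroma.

Brew's profit: π = (P_{Brew} − 3)(101 − 2P_{Brew} + P_{Aroma}).
∂π/∂P_{Brew} = 107 − 4P_{Brew} + P_{Aroma} = 0 ⇒ P_{Brew} = 26.75 + 0.25P_{Aroma}.
Similarly P_{Aroma} = 28.75 + 0.25P_{Brew}.
Solving the two reaction functions simultaneously: (1 − (0.25)(0.25))P_{Brew} = 26.75 + 0.25·28.75, so 0.9375P_{Brew} = 33.9375 and P_{Brew} = 36.2.
Then P_{Aroma} = 28.75 + 0.25·36.2 = 37.8.

36.2, 37.8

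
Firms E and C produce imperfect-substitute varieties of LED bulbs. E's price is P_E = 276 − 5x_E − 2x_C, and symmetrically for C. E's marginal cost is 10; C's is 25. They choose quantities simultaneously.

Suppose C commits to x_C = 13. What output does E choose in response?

24

Firm E's profit: π = x_E(276 − 5x_E − 2x_C) − 10x_E.
∂π/∂x_E = 266 − 10x_E − 2x_C = 0 ⇒ x_E = 26.6 − 0.2x_C.
At x_C = 13: x_E = 26.6 − 0.2·13 = 24.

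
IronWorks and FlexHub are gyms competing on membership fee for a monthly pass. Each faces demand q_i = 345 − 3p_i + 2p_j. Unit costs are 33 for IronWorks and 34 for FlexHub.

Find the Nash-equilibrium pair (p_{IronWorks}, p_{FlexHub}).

111.1875, 111.5625

IronWorks's profit: π = (p_{IronWorks} − 33)(345 − 3p_{IronWorks} + 2p_{FlexHub}).
∂π/∂p_{IronWorks} = 444 − 6p_{IronWorks} + 2p_{FlexHub} = 0 ⇒ p_{IronWorks} = 74 + (1/3)p_{FlexHub}.
Similarly p_{FlexHub} = 74.5 + (1/3)p_{IronWorks}.
Plugging p_{FlexHub} into IronWorks's best response: p_{IronWorks} = 74 + (1/3)(74.5 + (1/3)p_{IronWorks}) ⇒ (8/9)p_{IronWorks} = 593/6, so p_{IronWorks} = 111.1875.
Then p_{FlexHub} = 74.5 + (1/3)·111.1875 = 111.5625.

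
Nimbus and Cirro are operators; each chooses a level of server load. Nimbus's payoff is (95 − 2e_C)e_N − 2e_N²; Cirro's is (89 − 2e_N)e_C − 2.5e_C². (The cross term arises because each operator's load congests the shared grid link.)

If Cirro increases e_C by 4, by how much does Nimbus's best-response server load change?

-2

Expanding Nimbus's payoff: 95e_N − 2e_Ce_N − 2e_N².
∂π/∂e_N = 95 − 2e_C − 4e_N = 0, so e_N = 23.75 − 0.5e_C.
The reaction-function slope is −0.5, so a 4-unit rise in e_C moves e_N by −0.5 × 4 = −2. Nimbus's best response falls — the actions are strategic substitutes.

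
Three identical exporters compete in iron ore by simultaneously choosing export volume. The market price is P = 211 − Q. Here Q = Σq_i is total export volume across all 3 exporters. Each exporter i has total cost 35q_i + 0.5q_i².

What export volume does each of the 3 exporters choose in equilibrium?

A representative exporter's profit is π_i = q_i(211 − Q) − 35q_i − 0.5q_i², with Q = q_i + Σ_{j≠i} q_j.
First-order condition: 176 − 3q_i − Σ_{j≠i} q_j = 0.
With identical exporters, set every q_j = q: then 176 − 3q − 2q = 0, i.e. q = 176/5 = 35.2.

35.2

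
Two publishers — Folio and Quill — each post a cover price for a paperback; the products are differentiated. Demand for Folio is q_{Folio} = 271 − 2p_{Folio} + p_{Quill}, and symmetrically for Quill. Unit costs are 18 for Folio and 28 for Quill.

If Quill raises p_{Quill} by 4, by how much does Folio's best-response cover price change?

Folio's profit: π = (p_{Folio} − 18)(271 − 2p_{Folio} + p_{Quill}).
∂π/∂p_{Folio} = 307 − 4p_{Folio} + p_{Quill} = 0 ⇒ p_{Folio} = 76.75 + 0.25p_{Quill}.
The reaction-function slope is 0.25, so a 4-unit rise in p_{Quill} moves p_{Folio} by 0.25 × 4 = 1. Folio's best response rises — the actions are strategic complements.

1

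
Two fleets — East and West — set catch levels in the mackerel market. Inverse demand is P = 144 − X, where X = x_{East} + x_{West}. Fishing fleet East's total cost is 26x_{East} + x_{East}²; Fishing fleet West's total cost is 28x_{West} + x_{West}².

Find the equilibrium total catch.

Fishing fleet East's profit: π = x_{East}(144 − (x_{East} + x_{West})) − 26x_{East} − x_{East}².
∂π/∂x_{East} = 118 − 4x_{East} − x_{West} = 0, so x_{East} = 29.5 − 0.25x_{West}.
By the same steps for West: x_{West} = 29 − 0.25x_{East}.
Plugging x_{West} into East's best response: x_{East} = 29.5 − 0.25(29 − 0.25x_{East}) ⇒ 0.9375x_{East} = 22.25, so x_{East} = 356/15.
Then x_{West} = 29 − 0.25·(356/15) = 346/15.
Total catch: 356/15 + 346/15 = 46.8.

46.8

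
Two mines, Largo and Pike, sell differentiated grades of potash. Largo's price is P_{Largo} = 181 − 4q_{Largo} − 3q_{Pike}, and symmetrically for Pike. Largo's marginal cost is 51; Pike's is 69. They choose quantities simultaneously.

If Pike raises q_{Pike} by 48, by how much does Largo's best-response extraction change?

-18

Mine Largo's profit: π = q_{Largo}(181 − 4q_{Largo} − 3q_{Pike}) − 51q_{Largo}.
∂π/∂q_{Largo} = 130 − 8q_{Largo} − 3q_{Pike} = 0 ⇒ q_{Largo} = 16.25 − 0.375q_{Pike}.
The reaction-function slope is −0.375, so a 48-unit rise in q_{Pike} moves q_{Largo} by −0.375 × 48 = −18. Largo's best response falls — the actions are strategic substitutes.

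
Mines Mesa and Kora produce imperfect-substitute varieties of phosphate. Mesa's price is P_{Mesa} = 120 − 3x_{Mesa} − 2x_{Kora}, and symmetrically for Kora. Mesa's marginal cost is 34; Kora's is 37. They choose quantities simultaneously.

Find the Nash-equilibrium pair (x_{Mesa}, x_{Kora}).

10.9375, 10.1875

Mine Mesa's profit: π = x_{Mesa}(120 − 3x_{Mesa} − 2x_{Kora}) − 34x_{Mesa}.
∂π/∂x_{Mesa} = 86 − 6x_{Mesa} − 2x_{Kora} = 0 ⇒ x_{Mesa} = 43/3 − (1/3)x_{Kora}.
Similarly x_{Kora} = 83/6 − (1/3)x_{Mesa}.
Substituting the second reaction function into the first: x_{Mesa} = 43/3 − (1/3)(83/6 − (1/3)x_{Mesa}), which gives (8/9)x_{Mesa} = 175/18 ⇒ x_{Mesa} = 10.9375.
Then x_{Kora} = 83/6 − (1/3)·10.9375 = 10.1875.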